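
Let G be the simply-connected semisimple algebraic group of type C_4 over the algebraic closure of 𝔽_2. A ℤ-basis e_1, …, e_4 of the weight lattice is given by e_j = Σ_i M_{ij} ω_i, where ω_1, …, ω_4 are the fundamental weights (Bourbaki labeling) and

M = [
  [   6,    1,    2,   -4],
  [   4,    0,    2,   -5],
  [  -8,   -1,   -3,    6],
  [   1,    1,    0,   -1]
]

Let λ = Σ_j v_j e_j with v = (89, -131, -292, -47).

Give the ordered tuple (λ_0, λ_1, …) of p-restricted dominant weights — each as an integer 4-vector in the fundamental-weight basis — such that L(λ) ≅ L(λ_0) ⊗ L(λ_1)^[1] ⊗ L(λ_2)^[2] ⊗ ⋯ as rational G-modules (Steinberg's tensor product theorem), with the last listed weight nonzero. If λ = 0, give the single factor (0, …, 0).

((1, 1, 1, 1), (1, 1, 0, 0), (1, 1, 1, 1), (0, 0, 1, 0))

Compute c_i = Σ_j M_{ij} v_j with v = (89, -131, -292, -47):
  c_1 = (6)·(89) + (1)·(-131) + (2)·(-292) + (-4)·(-47) = 7
  c_2 = (4)·(89) + (0)·(-131) + (2)·(-292) + (-5)·(-47) = 7
  c_3 = (-8)·(89) + (-1)·(-131) + (-3)·(-292) + (6)·(-47) = 13
  c_4 = (1)·(89) + (1)·(-131) + (0)·(-292) + (-1)·(-47) = 5
Writing each c_i in base p = 2:
  c_1 = 7 = 1·2^0 + 1·2^1 + 1·2^2
  c_2 = 7 = 1·2^0 + 1·2^1 + 1·2^2
  c_3 = 13 = 1·2^0 + 0·2^1 + 1·2^2 + 1·2^3
  c_4 = 5 = 1·2^0 + 0·2^1 + 1·2^2
Factor λ_0 = (1, 1, 1, 1)
Factor λ_1 = (1, 1, 0, 0)
Factor λ_2 = (1, 1, 1, 1)
Factor λ_3 = (0, 0, 1, 0)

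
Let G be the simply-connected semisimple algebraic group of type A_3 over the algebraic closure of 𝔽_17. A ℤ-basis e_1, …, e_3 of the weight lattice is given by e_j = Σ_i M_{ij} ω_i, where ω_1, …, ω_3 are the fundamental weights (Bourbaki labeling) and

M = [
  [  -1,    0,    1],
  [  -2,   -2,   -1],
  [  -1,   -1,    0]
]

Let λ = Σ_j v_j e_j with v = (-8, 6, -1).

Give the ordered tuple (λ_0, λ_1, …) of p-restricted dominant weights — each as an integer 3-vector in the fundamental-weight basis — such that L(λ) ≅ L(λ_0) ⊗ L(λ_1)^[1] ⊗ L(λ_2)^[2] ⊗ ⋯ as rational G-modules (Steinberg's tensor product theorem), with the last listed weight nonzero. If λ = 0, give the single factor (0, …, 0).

Compute c_i = Σ_j M_{ij} v_j with v = (-8, 6, -1):
  c_1 = (-1)·(-8) + (0)·(6) + (1)·(-1) = 7
  c_2 = (-2)·(-8) + (-2)·(6) + (-1)·(-1) = 5
  c_3 = (-1)·(-8) + (-1)·(6) + (0)·(-1) = 2
Writing each c_i in base p = 17:
  c_1 = 7 = 7·17^0
  c_2 = 5 = 5·17^0
  c_3 = 2 = 2·17^0
λ_0 = (7, 5, 2)

((7, 5, 2),)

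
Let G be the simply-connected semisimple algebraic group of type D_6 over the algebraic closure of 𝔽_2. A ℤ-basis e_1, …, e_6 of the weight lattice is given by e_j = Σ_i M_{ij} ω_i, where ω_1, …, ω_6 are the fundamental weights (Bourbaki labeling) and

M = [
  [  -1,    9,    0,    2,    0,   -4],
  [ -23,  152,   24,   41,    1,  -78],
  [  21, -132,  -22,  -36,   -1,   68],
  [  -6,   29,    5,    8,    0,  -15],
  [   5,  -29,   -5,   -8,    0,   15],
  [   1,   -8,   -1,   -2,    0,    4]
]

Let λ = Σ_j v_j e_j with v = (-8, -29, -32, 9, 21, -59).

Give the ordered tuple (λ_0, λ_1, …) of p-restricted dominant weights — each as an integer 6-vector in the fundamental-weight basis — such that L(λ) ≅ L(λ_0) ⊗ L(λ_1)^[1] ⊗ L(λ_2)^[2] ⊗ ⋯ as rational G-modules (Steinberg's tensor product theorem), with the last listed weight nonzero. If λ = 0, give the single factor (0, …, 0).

((1, 0, 1, 0, 0, 0), (0, 0, 1, 0, 0, 1), (0, 0, 1, 1, 1, 0))

Converting to the ω-basis (c_i = row i of M dotted with v = (-8, -29, -32, 9, 21, -59)):
  c_1 = (-1)·(-8) + (9)·(-29) + (0)·(-32) + (2)·(9) + (0)·(21) + (-4)·(-59) = 1
  c_2 = (-23)·(-8) + (152)·(-29) + (24)·(-32) + (41)·(9) + (1)·(21) + (-78)·(-59) = 0
  c_3 = (21)·(-8) + (-132)·(-29) + (-22)·(-32) + (-36)·(9) + (-1)·(21) + (68)·(-59) = 7
  c_4 = (-6)·(-8) + (29)·(-29) + (5)·(-32) + (8)·(9) + (0)·(21) + (-15)·(-59) = 4
  c_5 = (5)·(-8) + (-29)·(-29) + (-5)·(-32) + (-8)·(9) + (0)·(21) + (15)·(-59) = 4
  c_6 = (1)·(-8) + (-8)·(-29) + (-1)·(-32) + (-2)·(9) + (0)·(21) + (4)·(-59) = 2
Writing each c_i in base p = 2:
  c_1 = 1 = 1·2^0
  c_2 = 0
  c_3 = 7 = 1·2^0 + 1·2^1 + 1·2^2
  c_4 = 4 = 0·2^0 + 0·2^1 + 1·2^2
  c_5 = 4 = 0·2^0 + 0·2^1 + 1·2^2
  c_6 = 2 = 0·2^0 + 1·2^1
Factor λ_0 = (1, 0, 1, 0, 0, 0)
Factor λ_1 = (0, 0, 1, 0, 0, 1)
Factor λ_2 = (0, 0, 1, 1, 1, 0)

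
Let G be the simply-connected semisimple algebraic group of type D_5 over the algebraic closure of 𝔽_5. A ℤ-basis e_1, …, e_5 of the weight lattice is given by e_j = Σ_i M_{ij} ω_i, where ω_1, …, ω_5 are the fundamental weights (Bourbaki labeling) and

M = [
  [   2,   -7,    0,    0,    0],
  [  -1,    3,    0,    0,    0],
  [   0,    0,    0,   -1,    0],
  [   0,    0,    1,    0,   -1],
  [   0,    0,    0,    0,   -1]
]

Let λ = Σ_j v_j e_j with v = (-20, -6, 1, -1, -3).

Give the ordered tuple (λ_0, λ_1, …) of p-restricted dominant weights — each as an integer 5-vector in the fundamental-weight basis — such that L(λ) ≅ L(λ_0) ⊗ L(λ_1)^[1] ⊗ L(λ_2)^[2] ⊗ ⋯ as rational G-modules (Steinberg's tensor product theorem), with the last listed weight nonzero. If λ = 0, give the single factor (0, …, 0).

Compute c_i = Σ_j M_{ij} v_j with v = (-20, -6, 1, -1, -3):
  c_1 = (2)·(-20) + (-7)·(-6) + (0)·(1) + (0)·(-1) + (0)·(-3) = 2
  c_2 = (-1)·(-20) + (3)·(-6) + (0)·(1) + (0)·(-1) + (0)·(-3) = 2
  c_3 = (0)·(-20) + (0)·(-6) + (0)·(1) + (-1)·(-1) + (0)·(-3) = 1
  c_4 = (0)·(-20) + (0)·(-6) + (1)·(1) + (0)·(-1) + (-1)·(-3) = 4
  c_5 = (0)·(-20) + (0)·(-6) + (0)·(1) + (0)·(-1) + (-1)·(-3) = 3
p = 5; digits c_i = Σ_j d_{ij}·5^j, 0 ≤ d_{ij} < 5:
  c_1 = 2 = 2·5^0
  c_2 = 2 = 2·5^0
  c_3 = 1 = 1·5^0
  c_4 = 4 = 4·5^0
  c_5 = 3 = 3·5^0
p-restricted factor λ_0 = (2, 2, 1, 4, 3)

((2, 2, 1, 4, 3),)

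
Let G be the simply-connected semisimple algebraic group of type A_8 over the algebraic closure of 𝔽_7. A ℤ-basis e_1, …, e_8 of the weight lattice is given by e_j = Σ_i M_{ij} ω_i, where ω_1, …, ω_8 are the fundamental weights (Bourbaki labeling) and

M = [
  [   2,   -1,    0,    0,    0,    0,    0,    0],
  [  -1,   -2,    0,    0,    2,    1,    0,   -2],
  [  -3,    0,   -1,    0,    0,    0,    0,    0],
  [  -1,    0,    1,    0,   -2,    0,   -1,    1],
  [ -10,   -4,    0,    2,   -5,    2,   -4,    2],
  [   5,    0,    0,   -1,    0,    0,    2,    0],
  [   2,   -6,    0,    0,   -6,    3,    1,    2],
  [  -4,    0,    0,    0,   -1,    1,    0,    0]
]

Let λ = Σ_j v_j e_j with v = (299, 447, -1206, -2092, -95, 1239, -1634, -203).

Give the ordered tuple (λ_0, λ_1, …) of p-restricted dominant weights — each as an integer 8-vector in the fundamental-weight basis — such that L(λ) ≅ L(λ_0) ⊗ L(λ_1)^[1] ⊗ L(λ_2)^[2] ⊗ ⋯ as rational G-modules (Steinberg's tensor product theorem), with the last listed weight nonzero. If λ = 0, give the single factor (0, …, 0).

((4, 3, 1, 4, 2, 4, 2, 5), (0, 2, 2, 2, 3, 3, 2, 5), (3, 5, 6, 2, 2, 6, 3, 2))

ω-coordinates c = M·v, v = (299, 447, -1206, -2092, -95, 1239, -1634, -203):
  c_1 = 2·299 + (-1)·(447) + (0)·(-1206) + (0)·(-2092) + (0)·(-95) + 0·1239 + (0)·(-1634) + (0)·(-203) = 151
  c_2 = (-1)·(299) + (-2)·(447) + (0)·(-1206) + (0)·(-2092) + (2)·(-95) + 1·1239 + (0)·(-1634) + (-2)·(-203) = 262
  c_3 = (-3)·(299) + 0·447 + (-1)·(-1206) + (0)·(-2092) + (0)·(-95) + 0·1239 + (0)·(-1634) + (0)·(-203) = 309
  c_4 = (-1)·(299) + 0·447 + (1)·(-1206) + (0)·(-2092) + (-2)·(-95) + 0·1239 + (-1)·(-1634) + (1)·(-203) = 116
  c_5 = (-10)·(299) + (-4)·(447) + (0)·(-1206) + (2)·(-2092) + (-5)·(-95) + 2·1239 + (-4)·(-1634) + (2)·(-203) = 121
  c_6 = 5·299 + 0·447 + (0)·(-1206) + (-1)·(-2092) + (0)·(-95) + 0·1239 + (2)·(-1634) + (0)·(-203) = 319
  c_7 = 2·299 + (-6)·(447) + (0)·(-1206) + (0)·(-2092) + (-6)·(-95) + 3·1239 + (1)·(-1634) + (2)·(-203) = 163
  c_8 = (-4)·(299) + 0·447 + (0)·(-1206) + (0)·(-2092) + (-1)·(-95) + 1·1239 + (0)·(-1634) + (0)·(-203) = 138
Writing each c_i in base p = 7:
  c_1 = 151 = 4·7^0 + 0·7^1 + 3·7^2
  c_2 = 262 = 3·7^0 + 2·7^1 + 5·7^2
  c_3 = 309 = 1·7^0 + 2·7^1 + 6·7^2
  c_4 = 116 = 4·7^0 + 2·7^1 + 2·7^2
  c_5 = 121 = 2·7^0 + 3·7^1 + 2·7^2
  c_6 = 319 = 4·7^0 + 3·7^1 + 6·7^2
  c_7 = 163 = 2·7^0 + 2·7^1 + 3·7^2
  c_8 = 138 = 5·7^0 + 5·7^1 + 2·7^2
λ_0 = (4, 3, 1, 4, 2, 4, 2, 5)
λ_1 = (0, 2, 2, 2, 3, 3, 2, 5)
λ_2 = (3, 5, 6, 2, 2, 6, 3, 2)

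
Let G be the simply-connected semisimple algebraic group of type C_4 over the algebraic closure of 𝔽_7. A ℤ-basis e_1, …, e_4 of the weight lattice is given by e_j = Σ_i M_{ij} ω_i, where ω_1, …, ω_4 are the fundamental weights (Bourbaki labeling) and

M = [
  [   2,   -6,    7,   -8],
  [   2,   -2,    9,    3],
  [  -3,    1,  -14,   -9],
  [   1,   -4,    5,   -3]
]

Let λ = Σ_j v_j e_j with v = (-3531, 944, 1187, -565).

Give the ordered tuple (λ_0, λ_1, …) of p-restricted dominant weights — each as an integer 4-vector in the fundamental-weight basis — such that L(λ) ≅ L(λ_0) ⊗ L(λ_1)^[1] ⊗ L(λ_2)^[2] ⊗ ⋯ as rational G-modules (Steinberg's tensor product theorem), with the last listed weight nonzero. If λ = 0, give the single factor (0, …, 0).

ω-coordinates c = M·v, v = (-3531, 944, 1187, -565):
  c_1 = (2)·(-3531) + (-6)·(944) + (7)·(1187) + (-8)·(-565) = 103
  c_2 = (2)·(-3531) + (-2)·(944) + (9)·(1187) + (3)·(-565) = 38
  c_3 = (-3)·(-3531) + (1)·(944) + (-14)·(1187) + (-9)·(-565) = 4
  c_4 = (1)·(-3531) + (-4)·(944) + (5)·(1187) + (-3)·(-565) = 323
Expand coordinatewise in base 7:
  c_1 = 103 = 5·7^0 + 0·7^1 + 2·7^2
  c_2 = 38 = 3·7^0 + 5·7^1
  c_3 = 4 = 4·7^0
  c_4 = 323 = 1·7^0 + 4·7^1 + 6·7^2
p-restricted factor λ_0 = (5, 3, 4, 1)
p-restricted factor λ_1 = (0, 5, 0, 4)
p-restricted factor λ_2 = (2, 0, 0, 6)

((5, 3, 4, 1), (0, 5, 0, 4), (2, 0, 0, 6))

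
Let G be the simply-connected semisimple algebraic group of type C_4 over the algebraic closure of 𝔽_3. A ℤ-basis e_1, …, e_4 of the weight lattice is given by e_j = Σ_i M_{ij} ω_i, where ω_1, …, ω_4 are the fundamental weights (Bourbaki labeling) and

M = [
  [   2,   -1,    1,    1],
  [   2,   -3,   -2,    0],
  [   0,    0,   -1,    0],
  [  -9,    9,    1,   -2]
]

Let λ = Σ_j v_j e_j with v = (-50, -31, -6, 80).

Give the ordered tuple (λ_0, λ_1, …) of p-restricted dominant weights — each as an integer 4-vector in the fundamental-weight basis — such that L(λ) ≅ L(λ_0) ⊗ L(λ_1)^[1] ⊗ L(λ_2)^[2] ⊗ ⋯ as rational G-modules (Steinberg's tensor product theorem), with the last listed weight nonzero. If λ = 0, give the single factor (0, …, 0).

((2, 2, 0, 2), (1, 1, 2, 1))

Converting to the ω-basis (c_i = row i of M dotted with v = (-50, -31, -6, 80)):
  c_1 = (2)·(-50) + (-1)·(-31) + (1)·(-6) + (1)·(80) = 5
  c_2 = (2)·(-50) + (-3)·(-31) + (-2)·(-6) + (0)·(80) = 5
  c_3 = (0)·(-50) + (0)·(-31) + (-1)·(-6) + (0)·(80) = 6
  c_4 = (-9)·(-50) + (9)·(-31) + (1)·(-6) + (-2)·(80) = 5
Expand coordinatewise in base 3:
  c_1 = 5 = 2·3^0 + 1·3^1
  c_2 = 5 = 2·3^0 + 1·3^1
  c_3 = 6 = 0·3^0 + 2·3^1
  c_4 = 5 = 2·3^0 + 1·3^1
Factor λ_0 = (2, 2, 0, 2)
Factor λ_1 = (1, 1, 2, 1)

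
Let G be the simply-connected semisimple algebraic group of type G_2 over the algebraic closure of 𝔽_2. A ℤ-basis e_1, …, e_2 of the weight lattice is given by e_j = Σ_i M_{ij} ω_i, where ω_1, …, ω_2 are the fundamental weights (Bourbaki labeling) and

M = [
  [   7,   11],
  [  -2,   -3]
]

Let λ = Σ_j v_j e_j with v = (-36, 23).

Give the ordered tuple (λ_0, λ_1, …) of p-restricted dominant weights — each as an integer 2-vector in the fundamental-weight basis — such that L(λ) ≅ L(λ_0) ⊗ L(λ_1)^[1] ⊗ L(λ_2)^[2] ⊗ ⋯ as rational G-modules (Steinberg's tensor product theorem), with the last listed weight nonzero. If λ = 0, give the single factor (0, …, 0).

Change of basis e → ω: c = M·v where v = (-36, 23):
  c_1 = 7*-36 + 11*23 = 1
  c_2 = -2*-36 + -3*23 = 3
Writing each c_i in base p = 2:
  c_1 = 1 = 1·2^0
  c_2 = 3 = 1·2^0 + 1·2^1
λ_0 = (1, 1)
λ_1 = (0, 1)

((1, 1), (0, 1))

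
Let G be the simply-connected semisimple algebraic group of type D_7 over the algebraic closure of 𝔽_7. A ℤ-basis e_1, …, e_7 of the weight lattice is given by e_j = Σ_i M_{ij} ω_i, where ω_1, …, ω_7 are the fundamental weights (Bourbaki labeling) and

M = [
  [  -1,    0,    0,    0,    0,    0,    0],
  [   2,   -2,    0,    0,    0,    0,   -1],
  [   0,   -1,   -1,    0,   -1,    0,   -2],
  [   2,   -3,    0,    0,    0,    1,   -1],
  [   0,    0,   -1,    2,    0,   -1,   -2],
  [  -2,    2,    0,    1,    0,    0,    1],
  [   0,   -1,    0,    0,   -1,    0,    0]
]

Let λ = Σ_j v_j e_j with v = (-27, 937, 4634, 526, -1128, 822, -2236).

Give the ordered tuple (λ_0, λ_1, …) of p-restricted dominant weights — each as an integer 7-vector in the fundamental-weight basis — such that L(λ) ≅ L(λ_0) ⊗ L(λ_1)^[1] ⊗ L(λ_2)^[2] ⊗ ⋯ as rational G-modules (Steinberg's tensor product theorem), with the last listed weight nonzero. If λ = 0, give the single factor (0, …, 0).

((6, 0, 1, 4, 5, 1, 2), (3, 2, 4, 6, 2, 3, 6), (0, 6, 0, 3, 1, 4, 3))

Converting to the ω-basis (c_i = row i of M dotted with v = (-27, 937, 4634, 526, -1128, 822, -2236)):
  c_1 = -1*-27 + 0*937 + 0*4634 + 0*526 + 0*-1128 + 0*822 + 0*-2236 = 27
  c_2 = 2*-27 + -2*937 + 0*4634 + 0*526 + 0*-1128 + 0*822 + -1*-2236 = 308
  c_3 = 0*-27 + -1*937 + -1*4634 + 0*526 + -1*-1128 + 0*822 + -2*-2236 = 29
  c_4 = 2*-27 + -3*937 + 0*4634 + 0*526 + 0*-1128 + 1*822 + -1*-2236 = 193
  c_5 = 0*-27 + 0*937 + -1*4634 + 2*526 + 0*-1128 + -1*822 + -2*-2236 = 68
  c_6 = -2*-27 + 2*937 + 0*4634 + 1*526 + 0*-1128 + 0*822 + 1*-2236 = 218
  c_7 = 0*-27 + -1*937 + 0*4634 + 0*526 + -1*-1128 + 0*822 + 0*-2236 = 191
Base-7 expansion of each c_i:
  c_1 = 27 = 6·7^0 + 3·7^1
  c_2 = 308 = 0·7^0 + 2·7^1 + 6·7^2
  c_3 = 29 = 1·7^0 + 4·7^1
  c_4 = 193 = 4·7^0 + 6·7^1 + 3·7^2
  c_5 = 68 = 5·7^0 + 2·7^1 + 1·7^2
  c_6 = 218 = 1·7^0 + 3·7^1 + 4·7^2
  c_7 = 191 = 2·7^0 + 6·7^1 + 3·7^2
λ_0 = (6, 0, 1, 4, 5, 1, 2)
λ_1 = (3, 2, 4, 6, 2, 3, 6)
λ_2 = (0, 6, 0, 3, 1, 4, 3)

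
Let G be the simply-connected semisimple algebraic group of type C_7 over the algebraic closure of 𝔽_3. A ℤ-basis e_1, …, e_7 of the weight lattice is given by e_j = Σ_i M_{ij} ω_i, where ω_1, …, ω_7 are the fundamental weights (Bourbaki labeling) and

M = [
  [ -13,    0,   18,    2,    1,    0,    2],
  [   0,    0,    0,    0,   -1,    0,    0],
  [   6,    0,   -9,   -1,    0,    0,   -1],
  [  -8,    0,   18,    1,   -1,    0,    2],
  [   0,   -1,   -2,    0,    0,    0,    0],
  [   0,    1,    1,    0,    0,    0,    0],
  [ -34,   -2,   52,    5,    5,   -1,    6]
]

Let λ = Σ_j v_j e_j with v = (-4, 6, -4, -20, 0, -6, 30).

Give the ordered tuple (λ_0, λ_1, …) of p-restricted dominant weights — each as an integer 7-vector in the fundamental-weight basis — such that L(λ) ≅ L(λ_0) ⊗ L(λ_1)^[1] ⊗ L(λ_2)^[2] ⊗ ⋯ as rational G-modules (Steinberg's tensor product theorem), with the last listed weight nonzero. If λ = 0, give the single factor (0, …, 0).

((0, 0, 2, 0, 2, 2, 2),)

In the fundamental-weight basis, λ has coordinates c = M·v (v = (-4, 6, -4, -20, 0, -6, 30)):
  c_1 = (-13)·(-4) + 0·6 + (18)·(-4) + (2)·(-20) + 1·0 + (0)·(-6) + 2·30 = 0
  c_2 = (0)·(-4) + 0·6 + (0)·(-4) + (0)·(-20) + (-1)·(0) + (0)·(-6) + 0·30 = 0
  c_3 = (6)·(-4) + 0·6 + (-9)·(-4) + (-1)·(-20) + 0·0 + (0)·(-6) + (-1)·(30) = 2
  c_4 = (-8)·(-4) + 0·6 + (18)·(-4) + (1)·(-20) + (-1)·(0) + (0)·(-6) + 2·30 = 0
  c_5 = (0)·(-4) + (-1)·(6) + (-2)·(-4) + (0)·(-20) + 0·0 + (0)·(-6) + 0·30 = 2
  c_6 = (0)·(-4) + 1·6 + (1)·(-4) + (0)·(-20) + 0·0 + (0)·(-6) + 0·30 = 2
  c_7 = (-34)·(-4) + (-2)·(6) + (52)·(-4) + (5)·(-20) + 5·0 + (-1)·(-6) + 6·30 = 2
Writing each c_i in base p = 3:
  c_1 = 0
  c_2 = 0
  c_3 = 2 = 2·3^0
  c_4 = 0
  c_5 = 2 = 2·3^0
  c_6 = 2 = 2·3^0
  c_7 = 2 = 2·3^0
p-restricted factor λ_0 = (0, 0, 2, 0, 2, 2, 2)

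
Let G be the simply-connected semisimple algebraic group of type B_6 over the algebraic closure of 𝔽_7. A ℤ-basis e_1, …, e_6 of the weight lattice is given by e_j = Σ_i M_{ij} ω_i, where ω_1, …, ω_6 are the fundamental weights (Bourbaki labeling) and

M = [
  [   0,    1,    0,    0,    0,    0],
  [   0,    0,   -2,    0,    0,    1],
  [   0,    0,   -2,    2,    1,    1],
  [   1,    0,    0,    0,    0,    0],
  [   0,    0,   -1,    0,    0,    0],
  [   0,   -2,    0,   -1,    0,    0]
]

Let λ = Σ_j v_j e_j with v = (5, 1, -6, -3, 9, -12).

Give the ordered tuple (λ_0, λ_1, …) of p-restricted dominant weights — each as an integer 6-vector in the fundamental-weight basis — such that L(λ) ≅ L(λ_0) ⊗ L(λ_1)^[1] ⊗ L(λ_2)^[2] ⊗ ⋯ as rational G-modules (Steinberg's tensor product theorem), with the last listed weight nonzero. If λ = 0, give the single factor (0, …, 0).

((1, 0, 3, 5, 6, 1),)

In the fundamental-weight basis, λ has coordinates c = M·v (v = (5, 1, -6, -3, 9, -12)):
  c_1 = 0·5 + 1·1 + (0)·(-6) + (0)·(-3) + 0·9 + (0)·(-12) = 1
  c_2 = 0·5 + 0·1 + (-2)·(-6) + (0)·(-3) + 0·9 + (1)·(-12) = 0
  c_3 = 0·5 + 0·1 + (-2)·(-6) + (2)·(-3) + 1·9 + (1)·(-12) = 3
  c_4 = 1·5 + 0·1 + (0)·(-6) + (0)·(-3) + 0·9 + (0)·(-12) = 5
  c_5 = 0·5 + 0·1 + (-1)·(-6) + (0)·(-3) + 0·9 + (0)·(-12) = 6
  c_6 = 0·5 + (-2)·(1) + (0)·(-6) + (-1)·(-3) + 0·9 + (0)·(-12) = 1
Writing each c_i in base p = 7:
  c_1 = 1 = 1·7^0
  c_2 = 0
  c_3 = 3 = 3·7^0
  c_4 = 5 = 5·7^0
  c_5 = 6 = 6·7^0
  c_6 = 1 = 1·7^0
Factor λ_0 = (1, 0, 3, 5, 6, 1)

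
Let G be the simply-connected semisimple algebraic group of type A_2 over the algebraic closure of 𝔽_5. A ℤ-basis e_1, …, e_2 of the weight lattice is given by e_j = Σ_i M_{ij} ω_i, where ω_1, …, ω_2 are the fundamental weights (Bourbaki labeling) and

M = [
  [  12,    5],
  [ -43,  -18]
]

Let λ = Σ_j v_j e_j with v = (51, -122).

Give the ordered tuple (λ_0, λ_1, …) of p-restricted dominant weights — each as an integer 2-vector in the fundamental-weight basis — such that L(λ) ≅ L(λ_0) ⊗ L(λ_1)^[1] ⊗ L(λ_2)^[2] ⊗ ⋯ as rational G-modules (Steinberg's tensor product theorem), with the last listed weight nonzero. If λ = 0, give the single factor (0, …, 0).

Converting to the ω-basis (c_i = row i of M dotted with v = (51, -122)):
  c_1 = 12·51 + (5)·(-122) = 2
  c_2 = (-43)·(51) + (-18)·(-122) = 3
Base-5 expansion of each c_i:
  c_1 = 2 = 2·5^0
  c_2 = 3 = 3·5^0
λ_0 = (2, 3)

((2, 3),)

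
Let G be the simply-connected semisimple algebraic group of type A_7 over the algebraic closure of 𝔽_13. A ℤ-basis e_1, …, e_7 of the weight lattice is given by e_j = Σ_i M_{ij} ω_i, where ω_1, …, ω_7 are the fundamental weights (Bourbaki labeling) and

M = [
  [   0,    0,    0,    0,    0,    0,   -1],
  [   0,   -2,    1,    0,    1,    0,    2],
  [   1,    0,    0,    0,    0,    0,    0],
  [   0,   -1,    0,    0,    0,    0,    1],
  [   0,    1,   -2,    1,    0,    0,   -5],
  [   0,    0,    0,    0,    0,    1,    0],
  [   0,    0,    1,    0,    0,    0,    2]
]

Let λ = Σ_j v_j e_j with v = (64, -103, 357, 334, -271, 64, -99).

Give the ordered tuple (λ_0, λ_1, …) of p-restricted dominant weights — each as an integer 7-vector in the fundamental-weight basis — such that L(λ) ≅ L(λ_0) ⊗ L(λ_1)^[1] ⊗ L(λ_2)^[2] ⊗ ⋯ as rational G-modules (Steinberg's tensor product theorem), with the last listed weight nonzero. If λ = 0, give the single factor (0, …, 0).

In the fundamental-weight basis, λ has coordinates c = M·v (v = (64, -103, 357, 334, -271, 64, -99)):
  c_1 = 0*64 + 0*-103 + 0*357 + 0*334 + 0*-271 + 0*64 + -1*-99 = 99
  c_2 = 0*64 + -2*-103 + 1*357 + 0*334 + 1*-271 + 0*64 + 2*-99 = 94
  c_3 = 1*64 + 0*-103 + 0*357 + 0*334 + 0*-271 + 0*64 + 0*-99 = 64
  c_4 = 0*64 + -1*-103 + 0*357 + 0*334 + 0*-271 + 0*64 + 1*-99 = 4
  c_5 = 0*64 + 1*-103 + -2*357 + 1*334 + 0*-271 + 0*64 + -5*-99 = 12
  c_6 = 0*64 + 0*-103 + 0*357 + 0*334 + 0*-271 + 1*64 + 0*-99 = 64
  c_7 = 0*64 + 0*-103 + 1*357 + 0*334 + 0*-271 + 0*64 + 2*-99 = 159
Writing each c_i in base p = 13:
  c_1 = 99 = 8·13^0 + 7·13^1
  c_2 = 94 = 3·13^0 + 7·13^1
  c_3 = 64 = 12·13^0 + 4·13^1
  c_4 = 4 = 4·13^0
  c_5 = 12 = 12·13^0
  c_6 = 64 = 12·13^0 + 4·13^1
  c_7 = 159 = 3·13^0 + 12·13^1
λ_0 = (8, 3, 12, 4, 12, 12, 3)
λ_1 = (7, 7, 4, 0, 0, 4, 12)

((8, 3, 12, 4, 12, 12, 3), (7, 7, 4, 0, 0, 4, 12))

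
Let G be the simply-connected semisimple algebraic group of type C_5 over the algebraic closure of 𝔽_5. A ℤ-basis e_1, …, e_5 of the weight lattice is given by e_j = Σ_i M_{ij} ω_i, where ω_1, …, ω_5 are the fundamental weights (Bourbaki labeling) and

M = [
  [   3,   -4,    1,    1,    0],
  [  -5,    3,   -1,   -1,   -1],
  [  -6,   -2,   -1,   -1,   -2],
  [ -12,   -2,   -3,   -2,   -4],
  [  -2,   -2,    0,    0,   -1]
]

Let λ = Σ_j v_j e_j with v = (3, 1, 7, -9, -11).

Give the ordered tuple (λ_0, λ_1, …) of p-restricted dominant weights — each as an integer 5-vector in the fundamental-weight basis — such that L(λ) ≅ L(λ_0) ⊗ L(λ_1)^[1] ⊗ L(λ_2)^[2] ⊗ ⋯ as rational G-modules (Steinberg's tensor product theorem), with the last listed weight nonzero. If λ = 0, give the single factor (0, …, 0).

Converting to the ω-basis (c_i = row i of M dotted with v = (3, 1, 7, -9, -11)):
  c_1 = 3*3 + -4*1 + 1*7 + 1*-9 + 0*-11 = 3
  c_2 = -5*3 + 3*1 + -1*7 + -1*-9 + -1*-11 = 1
  c_3 = -6*3 + -2*1 + -1*7 + -1*-9 + -2*-11 = 4
  c_4 = -12*3 + -2*1 + -3*7 + -2*-9 + -4*-11 = 3
  c_5 = -2*3 + -2*1 + 0*7 + 0*-9 + -1*-11 = 3
p = 5; digits c_i = Σ_j d_{ij}·5^j, 0 ≤ d_{ij} < 5:
  c_1 = 3 = 3·5^0
  c_2 = 1 = 1·5^0
  c_3 = 4 = 4·5^0
  c_4 = 3 = 3·5^0
  c_5 = 3 = 3·5^0
Factor λ_0 = (3, 1, 4, 3, 3)

((3, 1, 4, 3, 3),)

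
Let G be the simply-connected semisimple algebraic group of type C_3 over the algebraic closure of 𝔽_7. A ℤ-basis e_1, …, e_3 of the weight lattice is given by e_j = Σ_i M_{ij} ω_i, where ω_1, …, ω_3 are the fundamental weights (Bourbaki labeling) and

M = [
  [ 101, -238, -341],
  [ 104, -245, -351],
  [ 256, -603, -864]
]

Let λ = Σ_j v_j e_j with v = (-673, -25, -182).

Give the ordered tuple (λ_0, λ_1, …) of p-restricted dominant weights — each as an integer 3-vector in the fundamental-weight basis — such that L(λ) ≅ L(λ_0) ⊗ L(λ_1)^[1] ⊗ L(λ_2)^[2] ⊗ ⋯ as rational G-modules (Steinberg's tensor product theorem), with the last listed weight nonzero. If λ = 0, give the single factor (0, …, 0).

Converting to the ω-basis (c_i = row i of M dotted with v = (-673, -25, -182)):
  c_1 = 101*-673 + -238*-25 + -341*-182 = 39
  c_2 = 104*-673 + -245*-25 + -351*-182 = 15
  c_3 = 256*-673 + -603*-25 + -864*-182 = 35
Writing each c_i in base p = 7:
  c_1 = 39 = 4·7^0 + 5·7^1
  c_2 = 15 = 1·7^0 + 2·7^1
  c_3 = 35 = 0·7^0 + 5·7^1
p-restricted factor λ_0 = (4, 1, 0)
p-restricted factor λ_1 = (5, 2, 5)

((4, 1, 0), (5, 2, 5))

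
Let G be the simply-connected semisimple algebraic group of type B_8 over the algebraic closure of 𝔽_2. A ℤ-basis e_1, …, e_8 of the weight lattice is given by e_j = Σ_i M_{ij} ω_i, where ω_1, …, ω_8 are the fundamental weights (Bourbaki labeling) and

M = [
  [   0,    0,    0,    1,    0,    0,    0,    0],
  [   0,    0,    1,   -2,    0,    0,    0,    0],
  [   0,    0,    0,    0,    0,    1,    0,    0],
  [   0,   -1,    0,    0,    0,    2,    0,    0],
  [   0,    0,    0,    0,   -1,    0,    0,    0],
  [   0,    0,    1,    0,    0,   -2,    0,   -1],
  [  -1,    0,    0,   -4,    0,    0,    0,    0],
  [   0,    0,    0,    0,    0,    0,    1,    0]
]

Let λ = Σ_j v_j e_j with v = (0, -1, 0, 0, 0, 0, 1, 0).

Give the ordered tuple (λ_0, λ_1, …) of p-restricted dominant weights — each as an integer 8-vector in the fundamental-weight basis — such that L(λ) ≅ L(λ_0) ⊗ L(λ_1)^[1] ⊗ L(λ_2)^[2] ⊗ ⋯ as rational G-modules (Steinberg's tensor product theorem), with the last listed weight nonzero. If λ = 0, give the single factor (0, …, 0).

Compute c_i = Σ_j M_{ij} v_j with v = (0, -1, 0, 0, 0, 0, 1, 0):
  c_1 = (0)·(0) + (0)·(-1) + (0)·(0) + (1)·(0) + (0)·(0) + (0)·(0) + (0)·(1) + (0)·(0) = 0
  c_2 = (0)·(0) + (0)·(-1) + (1)·(0) + (-2)·(0) + (0)·(0) + (0)·(0) + (0)·(1) + (0)·(0) = 0
  c_3 = (0)·(0) + (0)·(-1) + (0)·(0) + (0)·(0) + (0)·(0) + (1)·(0) + (0)·(1) + (0)·(0) = 0
  c_4 = (0)·(0) + (-1)·(-1) + (0)·(0) + (0)·(0) + (0)·(0) + (2)·(0) + (0)·(1) + (0)·(0) = 1
  c_5 = (0)·(0) + (0)·(-1) + (0)·(0) + (0)·(0) + (-1)·(0) + (0)·(0) + (0)·(1) + (0)·(0) = 0
  c_6 = (0)·(0) + (0)·(-1) + (1)·(0) + (0)·(0) + (0)·(0) + (-2)·(0) + (0)·(1) + (-1)·(0) = 0
  c_7 = (-1)·(0) + (0)·(-1) + (0)·(0) + (-4)·(0) + (0)·(0) + (0)·(0) + (0)·(1) + (0)·(0) = 0
  c_8 = (0)·(0) + (0)·(-1) + (0)·(0) + (0)·(0) + (0)·(0) + (0)·(0) + (1)·(1) + (0)·(0) = 1
Base-2 expansion of each c_i:
  c_1 = 0
  c_2 = 0
  c_3 = 0
  c_4 = 1 = 1·2^0
  c_5 = 0
  c_6 = 0
  c_7 = 0
  c_8 = 1 = 1·2^0
Factor λ_0 = (0, 0, 0, 1, 0, 0, 0, 1)

((0, 0, 0, 1, 0, 0, 0, 1),)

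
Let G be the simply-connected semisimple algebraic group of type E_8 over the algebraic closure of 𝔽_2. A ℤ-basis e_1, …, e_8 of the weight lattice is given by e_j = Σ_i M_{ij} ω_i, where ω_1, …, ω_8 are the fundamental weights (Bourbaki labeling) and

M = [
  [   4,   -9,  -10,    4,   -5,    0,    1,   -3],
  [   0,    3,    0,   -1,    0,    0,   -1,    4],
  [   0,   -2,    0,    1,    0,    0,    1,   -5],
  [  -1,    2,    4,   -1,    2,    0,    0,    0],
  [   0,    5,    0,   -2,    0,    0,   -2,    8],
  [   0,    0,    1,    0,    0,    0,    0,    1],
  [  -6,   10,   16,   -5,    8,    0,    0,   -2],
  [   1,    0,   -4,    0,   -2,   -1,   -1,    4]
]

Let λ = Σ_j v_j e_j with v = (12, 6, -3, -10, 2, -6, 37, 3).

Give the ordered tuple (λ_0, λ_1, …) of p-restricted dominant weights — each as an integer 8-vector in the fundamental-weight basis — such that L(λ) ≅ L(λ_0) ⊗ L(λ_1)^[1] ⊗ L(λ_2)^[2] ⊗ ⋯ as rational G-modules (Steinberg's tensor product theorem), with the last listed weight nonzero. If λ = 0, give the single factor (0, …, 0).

Compute c_i = Σ_j M_{ij} v_j with v = (12, 6, -3, -10, 2, -6, 37, 3):
  c_1 = 4·12 + (-9)·(6) + (-10)·(-3) + (4)·(-10) + (-5)·(2) + (0)·(-6) + 1·37 + (-3)·(3) = 2
  c_2 = 0·12 + 3·6 + (0)·(-3) + (-1)·(-10) + 0·2 + (0)·(-6) + (-1)·(37) + 4·3 = 3
  c_3 = 0·12 + (-2)·(6) + (0)·(-3) + (1)·(-10) + 0·2 + (0)·(-6) + 1·37 + (-5)·(3) = 0
  c_4 = (-1)·(12) + 2·6 + (4)·(-3) + (-1)·(-10) + 2·2 + (0)·(-6) + 0·37 + 0·3 = 2
  c_5 = 0·12 + 5·6 + (0)·(-3) + (-2)·(-10) + 0·2 + (0)·(-6) + (-2)·(37) + 8·3 = 0
  c_6 = 0·12 + 0·6 + (1)·(-3) + (0)·(-10) + 0·2 + (0)·(-6) + 0·37 + 1·3 = 0
  c_7 = (-6)·(12) + 10·6 + (16)·(-3) + (-5)·(-10) + 8·2 + (0)·(-6) + 0·37 + (-2)·(3) = 0
  c_8 = 1·12 + 0·6 + (-4)·(-3) + (0)·(-10) + (-2)·(2) + (-1)·(-6) + (-1)·(37) + 4·3 = 1
p = 2; digits c_i = Σ_j d_{ij}·2^j, 0 ≤ d_{ij} < 2:
  c_1 = 2 = 0·2^0 + 1·2^1
  c_2 = 3 = 1·2^0 + 1·2^1
  c_3 = 0
  c_4 = 2 = 0·2^0 + 1·2^1
  c_5 = 0
  c_6 = 0
  c_7 = 0
  c_8 = 1 = 1·2^0
Factor λ_0 = (0, 1, 0, 0, 0, 0, 0, 1)
Factor λ_1 = (1, 1, 0, 1, 0, 0, 0, 0)

((0, 1, 0, 0, 0, 0, 0, 1), (1, 1, 0, 1, 0, 0, 0, 0))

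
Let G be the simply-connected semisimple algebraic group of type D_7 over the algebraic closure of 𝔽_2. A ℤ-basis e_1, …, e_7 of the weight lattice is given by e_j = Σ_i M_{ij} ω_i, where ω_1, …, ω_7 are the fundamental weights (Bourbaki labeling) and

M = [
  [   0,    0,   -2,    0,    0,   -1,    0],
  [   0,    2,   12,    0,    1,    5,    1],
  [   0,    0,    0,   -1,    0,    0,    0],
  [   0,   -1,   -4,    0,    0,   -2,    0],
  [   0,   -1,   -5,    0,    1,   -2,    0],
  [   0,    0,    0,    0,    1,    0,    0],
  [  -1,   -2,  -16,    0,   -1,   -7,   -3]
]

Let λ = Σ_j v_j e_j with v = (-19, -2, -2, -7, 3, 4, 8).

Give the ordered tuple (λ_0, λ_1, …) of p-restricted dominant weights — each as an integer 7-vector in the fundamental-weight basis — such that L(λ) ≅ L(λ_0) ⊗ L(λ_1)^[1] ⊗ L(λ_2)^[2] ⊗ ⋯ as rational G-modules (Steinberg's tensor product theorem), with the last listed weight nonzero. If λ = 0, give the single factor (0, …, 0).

Converting to the ω-basis (c_i = row i of M dotted with v = (-19, -2, -2, -7, 3, 4, 8)):
  c_1 = (0)·(-19) + (0)·(-2) + (-2)·(-2) + (0)·(-7) + 0·3 + (-1)·(4) + 0·8 = 0
  c_2 = (0)·(-19) + (2)·(-2) + (12)·(-2) + (0)·(-7) + 1·3 + 5·4 + 1·8 = 3
  c_3 = (0)·(-19) + (0)·(-2) + (0)·(-2) + (-1)·(-7) + 0·3 + 0·4 + 0·8 = 7
  c_4 = (0)·(-19) + (-1)·(-2) + (-4)·(-2) + (0)·(-7) + 0·3 + (-2)·(4) + 0·8 = 2
  c_5 = (0)·(-19) + (-1)·(-2) + (-5)·(-2) + (0)·(-7) + 1·3 + (-2)·(4) + 0·8 = 7
  c_6 = (0)·(-19) + (0)·(-2) + (0)·(-2) + (0)·(-7) + 1·3 + 0·4 + 0·8 = 3
  c_7 = (-1)·(-19) + (-2)·(-2) + (-16)·(-2) + (0)·(-7) + (-1)·(3) + (-7)·(4) + (-3)·(8) = 0
Writing each c_i in base p = 2:
  c_1 = 0
  c_2 = 3 = 1·2^0 + 1·2^1
  c_3 = 7 = 1·2^0 + 1·2^1 + 1·2^2
  c_4 = 2 = 0·2^0 + 1·2^1
  c_5 = 7 = 1·2^0 + 1·2^1 + 1·2^2
  c_6 = 3 = 1·2^0 + 1·2^1
  c_7 = 0
p-restricted factor λ_0 = (0, 1, 1, 0, 1, 1, 0)
p-restricted factor λ_1 = (0, 1, 1, 1, 1, 1, 0)
p-restricted factor λ_2 = (0, 0, 1, 0, 1, 0, 0)

((0, 1, 1, 0, 1, 1, 0), (0, 1, 1, 1, 1, 1, 0), (0, 0, 1, 0, 1, 0, 0))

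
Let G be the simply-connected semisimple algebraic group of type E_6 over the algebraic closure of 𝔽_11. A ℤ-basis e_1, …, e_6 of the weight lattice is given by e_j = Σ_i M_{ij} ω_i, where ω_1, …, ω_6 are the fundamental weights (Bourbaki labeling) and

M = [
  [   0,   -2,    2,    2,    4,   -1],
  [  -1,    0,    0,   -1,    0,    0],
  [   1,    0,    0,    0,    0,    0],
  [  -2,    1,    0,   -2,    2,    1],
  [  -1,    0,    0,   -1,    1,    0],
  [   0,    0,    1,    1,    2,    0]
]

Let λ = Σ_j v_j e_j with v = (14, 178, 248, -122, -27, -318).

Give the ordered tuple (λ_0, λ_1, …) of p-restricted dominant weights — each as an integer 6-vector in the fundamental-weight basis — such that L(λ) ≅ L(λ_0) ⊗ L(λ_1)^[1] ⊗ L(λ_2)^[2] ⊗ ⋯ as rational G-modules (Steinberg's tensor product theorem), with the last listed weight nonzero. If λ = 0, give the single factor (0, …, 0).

Compute c_i = Σ_j M_{ij} v_j with v = (14, 178, 248, -122, -27, -318):
  c_1 = (0)·(14) + (-2)·(178) + (2)·(248) + (2)·(-122) + (4)·(-27) + (-1)·(-318) = 106
  c_2 = (-1)·(14) + (0)·(178) + (0)·(248) + (-1)·(-122) + (0)·(-27) + (0)·(-318) = 108
  c_3 = (1)·(14) + (0)·(178) + (0)·(248) + (0)·(-122) + (0)·(-27) + (0)·(-318) = 14
  c_4 = (-2)·(14) + (1)·(178) + (0)·(248) + (-2)·(-122) + (2)·(-27) + (1)·(-318) = 22
  c_5 = (-1)·(14) + (0)·(178) + (0)·(248) + (-1)·(-122) + (1)·(-27) + (0)·(-318) = 81
  c_6 = (0)·(14) + (0)·(178) + (1)·(248) + (1)·(-122) + (2)·(-27) + (0)·(-318) = 72
Writing each c_i in base p = 11:
  c_1 = 106 = 7·11^0 + 9·11^1
  c_2 = 108 = 9·11^0 + 9·11^1
  c_3 = 14 = 3·11^0 + 1·11^1
  c_4 = 22 = 0·11^0 + 2·11^1
  c_5 = 81 = 4·11^0 + 7·11^1
  c_6 = 72 = 6·11^0 + 6·11^1
Factor λ_0 = (7, 9, 3, 0, 4, 6)
Factor λ_1 = (9, 9, 1, 2, 7, 6)

((7, 9, 3, 0, 4, 6), (9, 9, 1, 2, 7, 6))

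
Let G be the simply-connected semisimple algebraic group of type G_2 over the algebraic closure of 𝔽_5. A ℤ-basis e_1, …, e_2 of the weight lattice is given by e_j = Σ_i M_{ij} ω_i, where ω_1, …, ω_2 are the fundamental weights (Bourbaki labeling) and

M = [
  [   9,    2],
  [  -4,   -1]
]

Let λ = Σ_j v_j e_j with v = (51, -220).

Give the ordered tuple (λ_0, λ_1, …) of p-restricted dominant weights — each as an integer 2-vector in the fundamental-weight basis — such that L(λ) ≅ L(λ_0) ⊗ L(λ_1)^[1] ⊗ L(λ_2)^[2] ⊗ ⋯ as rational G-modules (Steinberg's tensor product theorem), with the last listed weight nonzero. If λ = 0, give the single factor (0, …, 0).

Converting to the ω-basis (c_i = row i of M dotted with v = (51, -220)):
  c_1 = (9)·(51) + (2)·(-220) = 19
  c_2 = (-4)·(51) + (-1)·(-220) = 16
Expand coordinatewise in base 5:
  c_1 = 19 = 4·5^0 + 3·5^1
  c_2 = 16 = 1·5^0 + 3·5^1
Factor λ_0 = (4, 1)
Factor λ_1 = (3, 3)

((4, 1), (3, 3))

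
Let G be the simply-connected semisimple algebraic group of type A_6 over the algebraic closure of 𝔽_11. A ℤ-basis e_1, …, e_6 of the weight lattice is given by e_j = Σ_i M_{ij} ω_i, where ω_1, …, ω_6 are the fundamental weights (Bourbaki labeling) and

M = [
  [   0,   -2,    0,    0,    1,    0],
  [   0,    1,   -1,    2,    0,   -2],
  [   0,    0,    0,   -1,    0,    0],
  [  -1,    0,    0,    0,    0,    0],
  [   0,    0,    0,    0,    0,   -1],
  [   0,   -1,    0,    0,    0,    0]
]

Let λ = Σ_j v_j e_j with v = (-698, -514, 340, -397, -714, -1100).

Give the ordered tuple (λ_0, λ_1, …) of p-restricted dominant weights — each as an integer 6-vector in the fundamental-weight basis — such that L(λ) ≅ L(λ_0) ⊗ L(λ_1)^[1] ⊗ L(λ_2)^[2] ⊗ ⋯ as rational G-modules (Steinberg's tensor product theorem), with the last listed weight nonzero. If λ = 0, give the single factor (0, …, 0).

((6, 2, 1, 5, 0, 8), (6, 6, 3, 8, 1, 2), (2, 4, 3, 5, 9, 4))

In the fundamental-weight basis, λ has coordinates c = M·v (v = (-698, -514, 340, -397, -714, -1100)):
  c_1 = (0)·(-698) + (-2)·(-514) + (0)·(340) + (0)·(-397) + (1)·(-714) + (0)·(-1100) = 314
  c_2 = (0)·(-698) + (1)·(-514) + (-1)·(340) + (2)·(-397) + (0)·(-714) + (-2)·(-1100) = 552
  c_3 = (0)·(-698) + (0)·(-514) + (0)·(340) + (-1)·(-397) + (0)·(-714) + (0)·(-1100) = 397
  c_4 = (-1)·(-698) + (0)·(-514) + (0)·(340) + (0)·(-397) + (0)·(-714) + (0)·(-1100) = 698
  c_5 = (0)·(-698) + (0)·(-514) + (0)·(340) + (0)·(-397) + (0)·(-714) + (-1)·(-1100) = 1100
  c_6 = (0)·(-698) + (-1)·(-514) + (0)·(340) + (0)·(-397) + (0)·(-714) + (0)·(-1100) = 514
Base-11 expansion of each c_i:
  c_1 = 314 = 6·11^0 + 6·11^1 + 2·11^2
  c_2 = 552 = 2·11^0 + 6·11^1 + 4·11^2
  c_3 = 397 = 1·11^0 + 3·11^1 + 3·11^2
  c_4 = 698 = 5·11^0 + 8·11^1 + 5·11^2
  c_5 = 1100 = 0·11^0 + 1·11^1 + 9·11^2
  c_6 = 514 = 8·11^0 + 2·11^1 + 4·11^2
Factor λ_0 = (6, 2, 1, 5, 0, 8)
Factor λ_1 = (6, 6, 3, 8, 1, 2)
Factor λ_2 = (2, 4, 3, 5, 9, 4)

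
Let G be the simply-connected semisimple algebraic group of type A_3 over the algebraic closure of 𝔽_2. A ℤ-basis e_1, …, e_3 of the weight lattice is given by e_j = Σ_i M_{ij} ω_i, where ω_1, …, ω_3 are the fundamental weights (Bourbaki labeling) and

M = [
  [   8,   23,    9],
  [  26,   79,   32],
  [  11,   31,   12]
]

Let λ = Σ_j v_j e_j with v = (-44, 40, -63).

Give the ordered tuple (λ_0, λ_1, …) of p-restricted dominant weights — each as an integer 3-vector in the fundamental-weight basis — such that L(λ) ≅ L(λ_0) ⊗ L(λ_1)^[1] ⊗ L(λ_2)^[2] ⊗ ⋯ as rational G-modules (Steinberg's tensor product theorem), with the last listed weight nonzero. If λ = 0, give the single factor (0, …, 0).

Change of basis e → ω: c = M·v where v = (-44, 40, -63):
  c_1 = (8)·(-44) + 23·40 + (9)·(-63) = 1
  c_2 = (26)·(-44) + 79·40 + (32)·(-63) = 0
  c_3 = (11)·(-44) + 31·40 + (12)·(-63) = 0
Expand coordinatewise in base 2:
  c_1 = 1 = 1·2^0
  c_2 = 0
  c_3 = 0
p-restricted factor λ_0 = (1, 0, 0)

((1, 0, 0),)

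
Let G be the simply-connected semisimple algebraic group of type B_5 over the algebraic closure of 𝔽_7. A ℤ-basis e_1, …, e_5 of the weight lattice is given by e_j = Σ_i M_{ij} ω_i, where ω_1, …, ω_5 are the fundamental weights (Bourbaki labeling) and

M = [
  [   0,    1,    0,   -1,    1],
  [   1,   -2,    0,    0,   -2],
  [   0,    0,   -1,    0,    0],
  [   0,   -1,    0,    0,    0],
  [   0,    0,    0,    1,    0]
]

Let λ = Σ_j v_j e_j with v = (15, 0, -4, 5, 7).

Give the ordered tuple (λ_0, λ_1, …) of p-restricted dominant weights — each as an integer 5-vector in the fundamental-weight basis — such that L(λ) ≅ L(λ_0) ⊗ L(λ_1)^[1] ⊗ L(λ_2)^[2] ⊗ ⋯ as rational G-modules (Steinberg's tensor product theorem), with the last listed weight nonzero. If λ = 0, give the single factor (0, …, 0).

Compute c_i = Σ_j M_{ij} v_j with v = (15, 0, -4, 5, 7):
  c_1 = 0·15 + 1·0 + (0)·(-4) + (-1)·(5) + 1·7 = 2
  c_2 = 1·15 + (-2)·(0) + (0)·(-4) + 0·5 + (-2)·(7) = 1
  c_3 = 0·15 + 0·0 + (-1)·(-4) + 0·5 + 0·7 = 4
  c_4 = 0·15 + (-1)·(0) + (0)·(-4) + 0·5 + 0·7 = 0
  c_5 = 0·15 + 0·0 + (0)·(-4) + 1·5 + 0·7 = 5
Base-7 expansion of each c_i:
  c_1 = 2 = 2·7^0
  c_2 = 1 = 1·7^0
  c_3 = 4 = 4·7^0
  c_4 = 0
  c_5 = 5 = 5·7^0
λ_0 = (2, 1, 4, 0, 5)

((2, 1, 4, 0, 5),)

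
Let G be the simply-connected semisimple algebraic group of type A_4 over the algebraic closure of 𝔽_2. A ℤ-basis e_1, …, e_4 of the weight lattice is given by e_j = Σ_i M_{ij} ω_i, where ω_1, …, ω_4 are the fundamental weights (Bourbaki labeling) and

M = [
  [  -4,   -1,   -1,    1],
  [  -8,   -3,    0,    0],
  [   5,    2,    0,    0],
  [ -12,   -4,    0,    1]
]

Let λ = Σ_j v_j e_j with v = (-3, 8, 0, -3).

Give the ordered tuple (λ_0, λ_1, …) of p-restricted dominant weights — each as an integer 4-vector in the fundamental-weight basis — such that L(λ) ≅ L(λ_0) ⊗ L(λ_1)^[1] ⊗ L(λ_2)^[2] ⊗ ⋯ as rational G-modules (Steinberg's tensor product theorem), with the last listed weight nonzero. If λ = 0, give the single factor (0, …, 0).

ω-coordinates c = M·v, v = (-3, 8, 0, -3):
  c_1 = (-4)·(-3) + (-1)·(8) + (-1)·(0) + (1)·(-3) = 1
  c_2 = (-8)·(-3) + (-3)·(8) + 0·0 + (0)·(-3) = 0
  c_3 = (5)·(-3) + 2·8 + 0·0 + (0)·(-3) = 1
  c_4 = (-12)·(-3) + (-4)·(8) + 0·0 + (1)·(-3) = 1
p = 2; digits c_i = Σ_j d_{ij}·2^j, 0 ≤ d_{ij} < 2:
  c_1 = 1 = 1·2^0
  c_2 = 0
  c_3 = 1 = 1·2^0
  c_4 = 1 = 1·2^0
Factor λ_0 = (1, 0, 1, 1)

((1, 0, 1, 1),)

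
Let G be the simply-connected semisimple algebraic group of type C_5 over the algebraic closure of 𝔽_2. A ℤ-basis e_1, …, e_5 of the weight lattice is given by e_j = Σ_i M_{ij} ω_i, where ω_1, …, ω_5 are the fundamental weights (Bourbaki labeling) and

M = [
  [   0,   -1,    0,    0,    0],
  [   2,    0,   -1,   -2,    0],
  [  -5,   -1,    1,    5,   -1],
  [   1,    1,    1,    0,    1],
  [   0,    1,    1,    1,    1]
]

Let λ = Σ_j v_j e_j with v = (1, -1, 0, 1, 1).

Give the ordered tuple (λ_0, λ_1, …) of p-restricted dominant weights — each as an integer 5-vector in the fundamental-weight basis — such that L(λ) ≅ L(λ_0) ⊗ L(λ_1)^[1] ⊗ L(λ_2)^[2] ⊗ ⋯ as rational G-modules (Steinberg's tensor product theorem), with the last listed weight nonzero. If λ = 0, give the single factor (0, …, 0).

ω-coordinates c = M·v, v = (1, -1, 0, 1, 1):
  c_1 = 0·1 + (-1)·(-1) + 0·0 + 0·1 + 0·1 = 1
  c_2 = 2·1 + (0)·(-1) + (-1)·(0) + (-2)·(1) + 0·1 = 0
  c_3 = (-5)·(1) + (-1)·(-1) + 1·0 + 5·1 + (-1)·(1) = 0
  c_4 = 1·1 + (1)·(-1) + 1·0 + 0·1 + 1·1 = 1
  c_5 = 0·1 + (1)·(-1) + 1·0 + 1·1 + 1·1 = 1
Expand coordinatewise in base 2:
  c_1 = 1 = 1·2^0
  c_2 = 0
  c_3 = 0
  c_4 = 1 = 1·2^0
  c_5 = 1 = 1·2^0
Factor λ_0 = (1, 0, 0, 1, 1)

((1, 0, 0, 1, 1),)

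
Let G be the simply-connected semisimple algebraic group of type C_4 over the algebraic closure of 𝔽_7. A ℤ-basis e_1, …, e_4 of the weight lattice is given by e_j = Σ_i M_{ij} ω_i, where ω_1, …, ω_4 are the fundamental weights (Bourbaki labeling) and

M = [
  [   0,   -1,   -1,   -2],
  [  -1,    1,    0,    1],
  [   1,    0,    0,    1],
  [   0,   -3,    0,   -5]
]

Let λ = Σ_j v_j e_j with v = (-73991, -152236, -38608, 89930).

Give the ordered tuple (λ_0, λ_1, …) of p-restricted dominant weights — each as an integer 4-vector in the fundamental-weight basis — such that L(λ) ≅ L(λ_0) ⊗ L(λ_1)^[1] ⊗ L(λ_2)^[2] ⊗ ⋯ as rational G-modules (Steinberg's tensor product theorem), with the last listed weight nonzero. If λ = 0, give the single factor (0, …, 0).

((1, 2, 0, 2), (1, 3, 2, 0), (0, 0, 3, 4), (4, 6, 4, 6), (4, 4, 6, 2))

Converting to the ω-basis (c_i = row i of M dotted with v = (-73991, -152236, -38608, 89930)):
  c_1 = 0*-73991 + -1*-152236 + -1*-38608 + -2*89930 = 10984
  c_2 = -1*-73991 + 1*-152236 + 0*-38608 + 1*89930 = 11685
  c_3 = 1*-73991 + 0*-152236 + 0*-38608 + 1*89930 = 15939
  c_4 = 0*-73991 + -3*-152236 + 0*-38608 + -5*89930 = 7058
Base-7 expansion of each c_i:
  c_1 = 10984 = 1·7^0 + 1·7^1 + 0·7^2 + 4·7^3 + 4·7^4
  c_2 = 11685 = 2·7^0 + 3·7^1 + 0·7^2 + 6·7^3 + 4·7^4
  c_3 = 15939 = 0·7^0 + 2·7^1 + 3·7^2 + 4·7^3 + 6·7^4
  c_4 = 7058 = 2·7^0 + 0·7^1 + 4·7^2 + 6·7^3 + 2·7^4
p-restricted factor λ_0 = (1, 2, 0, 2)
p-restricted factor λ_1 = (1, 3, 2, 0)
p-restricted factor λ_2 = (0, 0, 3, 4)
p-restricted factor λ_3 = (4, 6, 4, 6)
p-restricted factor λ_4 = (4, 4, 6, 2)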